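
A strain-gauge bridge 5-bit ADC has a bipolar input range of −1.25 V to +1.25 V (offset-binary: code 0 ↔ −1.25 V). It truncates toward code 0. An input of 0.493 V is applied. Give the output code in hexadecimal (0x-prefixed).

code 0x16 (decimal 22)

LSB = 2.5 V / 32 = 78.125 mV.
(0.493 − (−1.25)) / 0.078125 = 22.310 LSBs.
Floor → code 22.
In hexadecimal (0x-prefixed): 0x16.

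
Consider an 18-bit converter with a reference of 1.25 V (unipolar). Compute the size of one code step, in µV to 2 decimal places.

4.77 µV

Full-scale span = 1.25 V.
LSB = 1.25 / 2^18 = 1.25 / 262144 = 4.76837e-06 V = 4.77 µV.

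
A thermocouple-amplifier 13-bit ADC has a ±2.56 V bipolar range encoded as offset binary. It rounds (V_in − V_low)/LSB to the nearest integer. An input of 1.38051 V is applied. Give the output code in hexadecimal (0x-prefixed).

With 8192 levels over 5.12 V, one step is 0.625 mV.
(V_in − V_low)/LSB = (1.38051 − (−2.56)) / 0.000625 = 6304.816.
Round → code 6305.
In hexadecimal (0x-prefixed): 0x18A1.

code 0x18A1 (decimal 6305)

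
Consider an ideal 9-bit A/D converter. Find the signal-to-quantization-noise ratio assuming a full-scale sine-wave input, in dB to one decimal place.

55.9 dB

SNR ≈ 6.02·N + 1.76 dB = 6.02·9 + 1.76 = 55.94 dB.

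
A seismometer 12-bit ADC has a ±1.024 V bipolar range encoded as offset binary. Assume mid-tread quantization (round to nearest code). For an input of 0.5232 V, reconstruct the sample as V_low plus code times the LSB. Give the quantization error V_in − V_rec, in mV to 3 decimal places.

0.200 mV

LSB = 2.048/2^12 = 0.500 mV.
(0.5232 − (−1.024))/0.0005 = 3094.4000; round gives code 3094.
V_rec = (−1.024) + 3094·0.0005 = 0.523 V.
V_in − V_rec = 0.0002 V = 0.200 mV.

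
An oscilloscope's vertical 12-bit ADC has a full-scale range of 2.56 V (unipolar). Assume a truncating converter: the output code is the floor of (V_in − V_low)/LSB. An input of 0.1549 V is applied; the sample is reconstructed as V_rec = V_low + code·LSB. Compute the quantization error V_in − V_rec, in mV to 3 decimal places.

0.525 mV

One LSB is 2.56 V / 4096 = 0.625 mV.
(V_in − V_low)/LSB = (0.1549 − 0)/0.000625 = 247.8400 → code 247 (floor).
Code 247 maps back to 0 + 247×0.000625 V = 0.154375 V.
Difference: 0.000525 V → 0.525 mV.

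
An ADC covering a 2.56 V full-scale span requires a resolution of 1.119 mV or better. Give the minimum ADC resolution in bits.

12 bits

Number of steps required ≥ 2.56 V / 1.119 mV = 2287.76.
Need 2^N ≥ 2287.76; 2^11 = 2048, 2^12 = 4096.
Minimum N = 12.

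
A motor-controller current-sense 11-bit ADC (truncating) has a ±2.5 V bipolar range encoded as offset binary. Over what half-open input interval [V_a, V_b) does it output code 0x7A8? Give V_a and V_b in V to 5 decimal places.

[2.28516 V, 2.28760 V)

LSB = 5/2^11 = 2.441 mV.
Code 0x7A8 = 1960 decimal.
V_a = V_low + 1960·LSB = 2.28516 V; V_b = V_low + 1961·LSB = 2.2876 V.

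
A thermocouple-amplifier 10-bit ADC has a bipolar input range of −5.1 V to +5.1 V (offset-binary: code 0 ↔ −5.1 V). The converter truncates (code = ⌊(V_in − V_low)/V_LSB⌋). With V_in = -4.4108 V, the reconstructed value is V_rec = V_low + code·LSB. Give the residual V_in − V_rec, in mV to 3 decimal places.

Step size: 10.2 V ÷ 2^10 = 9.961 mV.
(V_in − V_low)/LSB = (-4.4108 − (−5.1))/0.00996094 = 69.1903 → code 69 (floor).
Reconstructed: -4.4126953 V.
Error = -4.4108 − (−4.4126953) = 0.00189531 V = 1.895 mV.

1.895 mV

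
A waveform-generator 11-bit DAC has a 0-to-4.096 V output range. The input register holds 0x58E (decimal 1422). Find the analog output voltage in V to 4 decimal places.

2.8440 V

LSB = 4.096 V / 2^11 = 2.000 mV.
Code 0x58E = 1422 decimal.
V_out = 0 + 1422 × 0.002 V = 2.844 V.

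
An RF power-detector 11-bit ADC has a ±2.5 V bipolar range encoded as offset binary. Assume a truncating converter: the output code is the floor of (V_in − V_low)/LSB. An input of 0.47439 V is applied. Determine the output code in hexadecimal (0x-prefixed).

With 2048 levels over 5 V, one step is 2.441 mV.
(0.47439 − (−2.5)) / 0.00244141 = 1218.310 LSBs.
So the output code is 1218.
In hexadecimal (0x-prefixed): 0x4C2.

code 0x4C2 (decimal 1218)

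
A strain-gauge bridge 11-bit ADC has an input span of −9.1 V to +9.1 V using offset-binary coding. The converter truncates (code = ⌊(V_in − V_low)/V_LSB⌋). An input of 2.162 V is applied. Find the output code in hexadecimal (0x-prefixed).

code 0x4F3 (decimal 1267)

LSB = 18.2 V / 2048 = 8.887 mV.
Input sits at 1267.284 steps above V_low.
Floor → code 1267.
In hexadecimal (0x-prefixed): 0x4F3.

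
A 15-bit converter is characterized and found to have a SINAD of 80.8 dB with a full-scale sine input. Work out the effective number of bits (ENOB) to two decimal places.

13.13 bits

ENOB = (SINAD − 1.76) / 6.02 = (80.8 − 1.76)/6.02 = 13.130.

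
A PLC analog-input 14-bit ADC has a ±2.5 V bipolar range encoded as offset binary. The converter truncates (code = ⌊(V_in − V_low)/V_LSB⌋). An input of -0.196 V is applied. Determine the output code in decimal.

code 7549

LSB = 5 V / 16384 = 305.18 µV.
(-0.196 − (−2.5)) / 0.000305176 = 7549.747 LSBs.
Floor → code 7549.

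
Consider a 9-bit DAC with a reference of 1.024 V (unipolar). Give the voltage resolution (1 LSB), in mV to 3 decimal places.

Full-scale span = 1.024 V.
LSB = 1.024 / 2^9 = 1.024 / 512 = 0.002 V = 2.000 mV.

2.000 mV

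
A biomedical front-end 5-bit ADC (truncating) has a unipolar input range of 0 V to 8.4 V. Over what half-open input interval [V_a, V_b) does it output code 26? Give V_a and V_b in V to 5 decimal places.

[6.82500 V, 7.08750 V)

LSB = 8.4/2^5 = 262.500 mV.
V_a = V_low + 26·LSB = 6.825 V; V_b = V_low + 27·LSB = 7.0875 V.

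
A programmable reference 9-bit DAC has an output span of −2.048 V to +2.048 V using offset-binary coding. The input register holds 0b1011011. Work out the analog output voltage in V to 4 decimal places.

-1.3200 V

LSB = 4.096 V / 2^9 = 8.000 mV.
Code 0b1011011 = 91 decimal.
V_out = (−2.048) + 91 × 0.008 V = -1.32 V.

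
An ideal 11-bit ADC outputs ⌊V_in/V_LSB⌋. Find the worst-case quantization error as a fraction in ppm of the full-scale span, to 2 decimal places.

488.28 ppm

Truncating → worst-case error = 1 LSB = V_FS/2^11, so 1e+06/2048 = 488.281 ppm of full scale.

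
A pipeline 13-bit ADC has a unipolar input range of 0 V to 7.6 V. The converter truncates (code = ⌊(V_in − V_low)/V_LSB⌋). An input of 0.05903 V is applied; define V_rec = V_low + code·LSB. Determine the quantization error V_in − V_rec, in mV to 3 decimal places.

One LSB is 7.6 V / 8192 = 0.928 mV.
(V_in − V_low)/LSB = (0.05903 − 0)/0.000927734 = 63.6281 → code 63 (floor).
Reconstructed: 0.058447266 V.
V_in − V_rec = 0.000582734 V = 0.583 mV.

0.583 mV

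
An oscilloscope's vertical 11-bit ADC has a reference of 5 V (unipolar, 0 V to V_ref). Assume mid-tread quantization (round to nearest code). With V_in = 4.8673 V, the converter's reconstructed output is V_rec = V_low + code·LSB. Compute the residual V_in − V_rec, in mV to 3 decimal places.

Step size: 5 V ÷ 2^11 = 2.441 mV.
Scaled input = 1993.6461 LSBs, so code = 1994.
Code 1994 maps back to 0 + 1994×0.00244141 V = 4.8681641 V.
Error = 4.8673 − 4.8681641 = -0.000864063 V = -0.864 mV.

-0.864 mV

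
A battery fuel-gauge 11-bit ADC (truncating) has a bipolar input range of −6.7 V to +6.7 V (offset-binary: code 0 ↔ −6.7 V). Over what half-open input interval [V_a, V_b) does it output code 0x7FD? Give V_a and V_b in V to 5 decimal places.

[6.68037 V, 6.68691 V)

LSB = 13.4/2^11 = 6.543 mV.
Code 0x7FD = 2045 decimal.
V_a = V_low + 2045·LSB = 6.68037 V; V_b = V_low + 2046·LSB = 6.68691 V.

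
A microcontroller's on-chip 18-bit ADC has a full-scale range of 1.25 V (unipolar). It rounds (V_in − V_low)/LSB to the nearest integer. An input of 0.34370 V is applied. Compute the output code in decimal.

LSB = 1.25 V / 262144 = 4.77 µV.
(0.34370 − 0) / 4.76837e-06 = 72079.114 LSBs.
Round → code 72079.

code 72079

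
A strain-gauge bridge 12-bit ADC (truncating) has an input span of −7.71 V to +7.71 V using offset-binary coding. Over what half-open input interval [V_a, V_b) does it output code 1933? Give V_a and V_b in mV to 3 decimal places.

LSB = 15.42/2^12 = 3.765 mV.
V_a = V_low + 1933·LSB = -0.432935 V; V_b = V_low + 1934·LSB = -0.42917 V.

[-432.935 mV, -429.170 mV)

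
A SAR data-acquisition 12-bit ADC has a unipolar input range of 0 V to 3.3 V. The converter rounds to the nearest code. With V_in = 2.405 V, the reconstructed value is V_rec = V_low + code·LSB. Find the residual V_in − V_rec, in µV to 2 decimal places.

92.77 µV

Step size: 3.3 V ÷ 2^12 = 0.806 mV.
(V_in − V_low)/LSB = (2.405 − 0)/0.000805664 = 2985.1152 → code 2985 (round).
V_rec = 0 + 2985·0.000805664 = 2.4049072 V.
Difference: 9.27734e-05 V → 92.77 µV.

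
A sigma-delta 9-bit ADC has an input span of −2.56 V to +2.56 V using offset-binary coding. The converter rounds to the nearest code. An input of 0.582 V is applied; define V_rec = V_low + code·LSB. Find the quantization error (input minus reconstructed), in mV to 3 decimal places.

2.000 mV

One LSB is 5.12 V / 512 = 10.000 mV.
(V_in − V_low)/LSB = (0.582 − (−2.56))/0.01 = 314.2000 → code 314 (round).
V_rec = (−2.56) + 314·0.01 = 0.58 V.
Difference: 0.002 V → 2.000 mV.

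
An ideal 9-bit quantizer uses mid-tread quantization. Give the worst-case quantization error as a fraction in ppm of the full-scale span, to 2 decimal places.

Rounding → worst-case error = ½ LSB = V_FS/2^10, so 1e+06/1024 = 976.562 ppm of full scale.

976.56 ppm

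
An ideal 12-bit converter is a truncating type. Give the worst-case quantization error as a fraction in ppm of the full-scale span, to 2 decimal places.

Truncating → worst-case error = 1 LSB = V_FS/2^12, so 1e+06/4096 = 244.141 ppm of full scale.

244.14 ppm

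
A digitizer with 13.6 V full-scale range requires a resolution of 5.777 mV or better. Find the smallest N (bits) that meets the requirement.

12 bits

Number of steps required ≥ 13.6 V / 5.777 mV = 2354.16.
Need 2^N ≥ 2354.16; 2^11 = 2048, 2^12 = 4096.
Minimum N = 12.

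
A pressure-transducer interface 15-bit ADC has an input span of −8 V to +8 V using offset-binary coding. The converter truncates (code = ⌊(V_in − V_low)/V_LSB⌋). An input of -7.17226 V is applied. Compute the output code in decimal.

code 1695

LSB = 16 V / 32768 = 488.28 µV.
(V_in − V_low)/LSB = (-7.17226 − (−8)) / 0.000488281 = 1695.212.
So the output code is 1695.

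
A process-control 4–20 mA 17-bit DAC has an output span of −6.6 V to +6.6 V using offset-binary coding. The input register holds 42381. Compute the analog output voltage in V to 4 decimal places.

-2.3319 V

LSB = 13.2 V / 2^17 = 100.71 µV.
V_out = (−6.6) + 42381 × 0.000100708 V = -2.33189 V.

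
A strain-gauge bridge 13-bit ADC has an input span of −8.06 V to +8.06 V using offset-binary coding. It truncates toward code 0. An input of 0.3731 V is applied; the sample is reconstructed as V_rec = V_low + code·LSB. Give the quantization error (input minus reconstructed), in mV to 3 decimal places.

Step size: 16.12 V ÷ 2^13 = 1.968 mV.
Scaled input = 4285.6052 LSBs, so code = 4285.
Code 4285 maps back to (−8.06) + 4285×0.00196777 V = 0.37190918 V.
V_in − V_rec = 0.00119082 V = 1.191 mV.

1.191 mV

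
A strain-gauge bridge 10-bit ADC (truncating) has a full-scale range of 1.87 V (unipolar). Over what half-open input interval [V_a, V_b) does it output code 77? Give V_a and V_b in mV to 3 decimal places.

[140.615 mV, 142.441 mV)

LSB = 1.87/2^10 = 1.826 mV.
V_a = V_low + 77·LSB = 0.140615 V; V_b = V_low + 78·LSB = 0.142441 V.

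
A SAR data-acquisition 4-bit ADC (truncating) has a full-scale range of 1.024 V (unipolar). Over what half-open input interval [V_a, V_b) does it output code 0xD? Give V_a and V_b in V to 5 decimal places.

LSB = 1.024/2^4 = 64.000 mV.
Code 0xD = 13 decimal.
V_a = V_low + 13·LSB = 0.832 V; V_b = V_low + 14·LSB = 0.896 V.

[0.83200 V, 0.89600 V)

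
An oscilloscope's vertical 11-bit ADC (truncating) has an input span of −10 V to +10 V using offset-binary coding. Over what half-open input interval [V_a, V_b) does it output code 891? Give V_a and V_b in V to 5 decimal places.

[-1.29883 V, -1.28906 V)

LSB = 20/2^11 = 9.766 mV.
V_a = V_low + 891·LSB = -1.29883 V; V_b = V_low + 892·LSB = -1.28906 V.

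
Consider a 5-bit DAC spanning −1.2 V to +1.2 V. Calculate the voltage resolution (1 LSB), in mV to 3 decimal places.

Full-scale span = 2.4 V.
LSB = 2.4 / 2^5 = 2.4 / 32 = 0.075 V = 75.000 mV.

75.000 mV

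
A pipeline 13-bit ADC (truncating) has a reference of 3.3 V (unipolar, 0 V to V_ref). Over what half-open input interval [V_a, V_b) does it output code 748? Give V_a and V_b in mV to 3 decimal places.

[301.318 mV, 301.721 mV)

LSB = 3.3/2^13 = 402.83 µV.
V_a = V_low + 748·LSB = 0.301318 V; V_b = V_low + 749·LSB = 0.301721 V.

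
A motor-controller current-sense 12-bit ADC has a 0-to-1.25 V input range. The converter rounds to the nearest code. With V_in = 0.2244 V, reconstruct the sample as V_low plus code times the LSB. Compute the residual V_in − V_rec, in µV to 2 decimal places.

95.80 µV

Step size: 1.25 V ÷ 2^12 = 305.18 µV.
(V_in − V_low)/LSB = (0.2244 − 0)/0.000305176 = 735.3139 → code 735 (round).
V_rec = 0 + 735·0.000305176 = 0.2243042 V.
V_in − V_rec = 9.58008e-05 V = 95.80 µV.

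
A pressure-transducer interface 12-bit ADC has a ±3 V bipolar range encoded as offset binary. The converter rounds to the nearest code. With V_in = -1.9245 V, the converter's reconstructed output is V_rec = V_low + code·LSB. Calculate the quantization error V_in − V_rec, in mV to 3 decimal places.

0.305 mV

Step size: 6 V ÷ 2^12 = 1.465 mV.
Scaled input = 734.2080 LSBs, so code = 734.
Reconstructed: -1.9248047 V.
Error = -1.9245 − (−1.9248047) = 0.000304687 V = 0.305 mV.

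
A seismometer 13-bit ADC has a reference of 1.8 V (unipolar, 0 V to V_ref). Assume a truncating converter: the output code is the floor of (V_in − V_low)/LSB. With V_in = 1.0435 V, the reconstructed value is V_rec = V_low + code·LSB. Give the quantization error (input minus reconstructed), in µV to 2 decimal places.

Step size: 1.8 V ÷ 2^13 = 219.73 µV.
Scaled input = 4749.0844 LSBs, so code = 4749.
Code 4749 maps back to 0 + 4749×0.000219727 V = 1.0434814 V.
Difference: 1.85547e-05 V → 18.55 µV.

18.55 µV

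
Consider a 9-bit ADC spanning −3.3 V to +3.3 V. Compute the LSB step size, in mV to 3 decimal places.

12.891 mV

Full-scale span = 6.6 V.
LSB = 6.6 / 2^9 = 6.6 / 512 = 0.0128906 V = 12.891 mV.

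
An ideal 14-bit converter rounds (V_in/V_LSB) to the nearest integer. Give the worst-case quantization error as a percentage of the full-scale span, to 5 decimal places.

Rounding → worst-case error = ½ LSB = V_FS/2^15, so 100/32768 = 0.00305176 % of full scale.

0.00305 %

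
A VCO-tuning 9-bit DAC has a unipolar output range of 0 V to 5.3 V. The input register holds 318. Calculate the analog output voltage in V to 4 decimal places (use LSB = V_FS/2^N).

LSB = 5.3 V / 2^9 = 10.352 mV.
V_out = 0 + 318 × 0.0103516 V = 3.2918 V.

3.2918 V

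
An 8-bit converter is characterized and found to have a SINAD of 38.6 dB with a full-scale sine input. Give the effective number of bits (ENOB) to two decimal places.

ENOB = (SINAD − 1.76) / 6.02 = (38.6 − 1.76)/6.02 = 6.120.

6.12 bits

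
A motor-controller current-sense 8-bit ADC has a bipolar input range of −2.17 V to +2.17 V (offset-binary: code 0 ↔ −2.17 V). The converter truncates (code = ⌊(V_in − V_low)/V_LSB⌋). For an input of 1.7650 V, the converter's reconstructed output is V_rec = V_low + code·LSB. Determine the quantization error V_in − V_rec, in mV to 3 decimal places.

LSB = 4.34/2^8 = 16.953 mV.
(1.7650 − (−2.17))/0.0169531 = 232.1106; ⌊·⌋ gives code 232.
V_rec = (−2.17) + 232·0.0169531 = 1.763125 V.
V_in − V_rec = 0.001875 V = 1.875 mV.

1.875 mV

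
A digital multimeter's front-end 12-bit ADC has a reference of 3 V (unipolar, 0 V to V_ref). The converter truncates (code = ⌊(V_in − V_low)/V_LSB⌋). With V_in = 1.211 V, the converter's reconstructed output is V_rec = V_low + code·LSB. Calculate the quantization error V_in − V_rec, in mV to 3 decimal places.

0.307 mV

Step size: 3 V ÷ 2^12 = 0.732 mV.
Scaled input = 1653.4187 LSBs, so code = 1653.
Code 1653 maps back to 0 + 1653×0.000732422 V = 1.2106934 V.
Error = 1.211 − 1.2106934 = 0.000306641 V = 0.307 mV.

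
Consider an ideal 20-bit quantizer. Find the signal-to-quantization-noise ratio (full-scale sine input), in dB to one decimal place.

122.2 dB

SNR ≈ 6.02·N + 1.76 dB = 6.02·20 + 1.76 = 122.16 dB.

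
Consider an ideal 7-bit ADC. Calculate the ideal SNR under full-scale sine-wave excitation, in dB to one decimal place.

SNR ≈ 6.02·N + 1.76 dB = 6.02·7 + 1.76 = 43.90 dB.

43.9 dB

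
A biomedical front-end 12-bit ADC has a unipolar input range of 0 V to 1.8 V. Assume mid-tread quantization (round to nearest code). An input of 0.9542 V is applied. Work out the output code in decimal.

code 2171

LSB = 1.8 V / 4096 = 439.45 µV.
(V_in − V_low)/LSB = (0.9542 − 0) / 0.000439453 = 2171.335.
round(2171.335) = 2171.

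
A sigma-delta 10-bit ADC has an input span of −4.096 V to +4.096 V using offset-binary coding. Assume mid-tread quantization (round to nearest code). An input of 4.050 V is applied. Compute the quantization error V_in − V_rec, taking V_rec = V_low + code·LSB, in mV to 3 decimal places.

2.000 mV

Step size: 8.192 V ÷ 2^10 = 8.000 mV.
(V_in − V_low)/LSB = (4.050 − (−4.096))/0.008 = 1018.2500 → code 1018 (round).
Reconstructed: 4.048 V.
V_in − V_rec = 0.002 V = 2.000 mV.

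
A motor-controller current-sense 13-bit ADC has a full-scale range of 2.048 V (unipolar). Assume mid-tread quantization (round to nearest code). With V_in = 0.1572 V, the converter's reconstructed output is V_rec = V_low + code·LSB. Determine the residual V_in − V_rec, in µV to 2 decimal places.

-50.00 µV

LSB = 2.048/2^13 = 250.00 µV.
Scaled input = 628.8000 LSBs, so code = 629.
V_rec = 0 + 629·0.00025 = 0.15725 V.
Difference: -5e-05 V → -50.00 µV.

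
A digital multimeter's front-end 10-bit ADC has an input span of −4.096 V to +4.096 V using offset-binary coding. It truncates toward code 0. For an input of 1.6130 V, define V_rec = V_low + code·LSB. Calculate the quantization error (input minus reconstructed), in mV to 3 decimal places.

LSB = 8.192/2^10 = 8.000 mV.
(1.6130 − (−4.096))/0.008 = 713.6250; ⌊·⌋ gives code 713.
Code 713 maps back to (−4.096) + 713×0.008 V = 1.608 V.
Error = 1.6130 − 1.608 = 0.005 V = 5.000 mV.

5.000 mV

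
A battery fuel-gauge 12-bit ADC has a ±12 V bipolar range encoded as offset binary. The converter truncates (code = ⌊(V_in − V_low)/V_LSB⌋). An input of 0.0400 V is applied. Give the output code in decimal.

code 2054

Full-scale span = 24 V; LSB = 24/2^12 = 5.859 mV.
(0.0400 − (−12)) / 0.00585938 = 2054.827 LSBs.
⌊·⌋(2054.827) = 2054.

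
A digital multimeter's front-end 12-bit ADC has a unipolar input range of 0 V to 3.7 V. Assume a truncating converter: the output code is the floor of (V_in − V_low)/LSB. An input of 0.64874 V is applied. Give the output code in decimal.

Full-scale span = 3.7 V; LSB = 3.7/2^12 = 0.903 mV.
Input sits at 718.173 steps above V_low.
So the output code is 718.

code 718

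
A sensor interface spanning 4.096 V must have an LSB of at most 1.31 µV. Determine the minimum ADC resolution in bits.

22 bits

Number of steps required ≥ 4.096 V / 1.31 µV = 3126717.56.
Need 2^N ≥ 3126717.56; 2^21 = 2097152, 2^22 = 4194304.
Minimum N = 22.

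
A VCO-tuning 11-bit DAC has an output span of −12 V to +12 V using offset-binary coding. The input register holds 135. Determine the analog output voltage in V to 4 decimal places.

-10.4180 V

LSB = 24 V / 2^11 = 11.719 mV.
V_out = (−12) + 135 × 0.0117188 V = -10.418 V.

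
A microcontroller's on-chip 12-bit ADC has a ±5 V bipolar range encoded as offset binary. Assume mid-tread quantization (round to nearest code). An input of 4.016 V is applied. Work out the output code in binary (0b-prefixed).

code 0b111001101101 (decimal 3693)

Full-scale span = 10 V; LSB = 10/2^12 = 2.441 mV.
(V_in − V_low)/LSB = (4.016 − (−5)) / 0.00244141 = 3692.954.
Round → code 3693.
In binary (0b-prefixed): 0b111001101101.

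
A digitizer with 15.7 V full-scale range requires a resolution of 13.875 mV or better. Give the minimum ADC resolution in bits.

11 bits

Number of steps required ≥ 15.7 V / 13.875 mV = 1131.53.
Need 2^N ≥ 1131.53; 2^10 = 1024, 2^11 = 2048.
Minimum N = 11.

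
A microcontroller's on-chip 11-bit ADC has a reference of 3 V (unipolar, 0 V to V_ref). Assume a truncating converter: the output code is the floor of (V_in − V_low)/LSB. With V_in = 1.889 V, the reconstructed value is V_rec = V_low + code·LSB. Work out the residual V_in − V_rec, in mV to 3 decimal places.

0.816 mV

LSB = 3/2^11 = 1.465 mV.
(V_in − V_low)/LSB = (1.889 − 0)/0.00146484 = 1289.5573 → code 1289 (floor).
Code 1289 maps back to 0 + 1289×0.00146484 V = 1.8881836 V.
Error = 1.889 − 1.8881836 = 0.000816406 V = 0.816 mV.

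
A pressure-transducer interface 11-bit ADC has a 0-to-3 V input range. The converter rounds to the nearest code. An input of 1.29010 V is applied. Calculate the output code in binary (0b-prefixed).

code 0b1101110001 (decimal 881)

LSB = 3 V / 2048 = 1.465 mV.
(1.29010 − 0) / 0.00146484 = 880.708 LSBs.
So the output code is 881.
In binary (0b-prefixed): 0b1101110001.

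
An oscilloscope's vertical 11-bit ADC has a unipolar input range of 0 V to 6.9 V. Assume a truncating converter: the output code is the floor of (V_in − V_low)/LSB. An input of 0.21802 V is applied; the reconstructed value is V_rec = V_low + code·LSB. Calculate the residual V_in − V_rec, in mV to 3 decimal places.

2.395 mV

One LSB is 6.9 V / 2048 = 3.369 mV.
(V_in − V_low)/LSB = (0.21802 − 0)/0.00336914 = 64.7109 → code 64 (floor).
V_rec = 0 + 64·0.00336914 = 0.215625 V.
Error = 0.21802 − 0.215625 = 0.002395 V = 2.395 mV.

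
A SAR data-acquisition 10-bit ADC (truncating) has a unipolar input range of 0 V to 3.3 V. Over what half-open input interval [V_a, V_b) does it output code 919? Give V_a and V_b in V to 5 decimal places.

[2.96162 V, 2.96484 V)

LSB = 3.3/2^10 = 3.223 mV.
V_a = V_low + 919·LSB = 2.96162 V; V_b = V_low + 920·LSB = 2.96484 V.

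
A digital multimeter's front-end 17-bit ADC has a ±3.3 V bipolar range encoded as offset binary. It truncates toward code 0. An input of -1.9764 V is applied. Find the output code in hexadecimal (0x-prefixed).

With 131072 levels over 6.6 V, one step is 50.35 µV.
Input sits at 26285.894 steps above V_low.
So the output code is 26285.
In hexadecimal (0x-prefixed): 0x66AD.

code 0x66AD (decimal 26285)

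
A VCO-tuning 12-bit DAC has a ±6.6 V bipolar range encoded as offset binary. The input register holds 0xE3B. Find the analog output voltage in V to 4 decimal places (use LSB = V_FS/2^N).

5.1401 V

LSB = 13.2 V / 2^12 = 3.223 mV.
Code 0xE3B = 3643 decimal.
V_out = (−6.6) + 3643 × 0.00322266 V = 5.14014 V.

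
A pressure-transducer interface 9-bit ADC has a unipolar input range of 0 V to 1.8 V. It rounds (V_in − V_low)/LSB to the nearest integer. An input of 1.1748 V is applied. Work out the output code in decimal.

With 512 levels over 1.8 V, one step is 3.516 mV.
Input sits at 334.165 steps above V_low.
round(334.165) = 334.

code 334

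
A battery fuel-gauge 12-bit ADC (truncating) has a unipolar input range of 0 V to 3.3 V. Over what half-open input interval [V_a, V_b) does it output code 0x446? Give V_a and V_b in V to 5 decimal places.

[0.88140 V, 0.88220 V)

LSB = 3.3/2^12 = 0.806 mV.
Code 0x446 = 1094 decimal.
V_a = V_low + 1094·LSB = 0.881396 V; V_b = V_low + 1095·LSB = 0.882202 V.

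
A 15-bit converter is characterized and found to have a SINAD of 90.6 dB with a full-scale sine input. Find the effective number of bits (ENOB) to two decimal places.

14.76 bits

ENOB = (SINAD − 1.76) / 6.02 = (90.6 − 1.76)/6.02 = 14.757.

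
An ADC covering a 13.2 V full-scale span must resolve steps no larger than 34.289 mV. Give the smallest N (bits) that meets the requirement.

Number of steps required ≥ 13.2 V / 34.289 mV = 384.96.
Need 2^N ≥ 384.96; 2^8 = 256, 2^9 = 512.
Minimum N = 9.

9 bits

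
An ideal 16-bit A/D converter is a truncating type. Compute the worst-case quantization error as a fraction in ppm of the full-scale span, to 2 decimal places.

15.26 ppm

Truncating → worst-case error = 1 LSB = V_FS/2^16, so 1e+06/65536 = 15.2588 ppm of full scale.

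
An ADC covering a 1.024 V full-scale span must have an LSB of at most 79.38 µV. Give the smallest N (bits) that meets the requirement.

14 bits

Number of steps required ≥ 1.024 V / 79.38 µV = 12899.97.
Need 2^N ≥ 12899.97; 2^13 = 8192, 2^14 = 16384.
Minimum N = 14.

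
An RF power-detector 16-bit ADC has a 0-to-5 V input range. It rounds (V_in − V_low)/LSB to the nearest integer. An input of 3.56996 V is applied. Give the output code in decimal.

code 46792

Full-scale span = 5 V; LSB = 5/2^16 = 76.29 µV.
(V_in − V_low)/LSB = (3.56996 − 0) / 7.62939e-05 = 46792.180.
round(46792.180) = 46792.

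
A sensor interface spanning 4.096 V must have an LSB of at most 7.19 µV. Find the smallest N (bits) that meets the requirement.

20 bits

Number of steps required ≥ 4.096 V / 7.19 µV = 569680.11.
Need 2^N ≥ 569680.11; 2^19 = 524288, 2^20 = 1048576.
Minimum N = 20.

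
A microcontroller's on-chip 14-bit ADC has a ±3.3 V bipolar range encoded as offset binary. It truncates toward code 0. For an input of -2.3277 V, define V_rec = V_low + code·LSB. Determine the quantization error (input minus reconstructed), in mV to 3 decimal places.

0.266 mV

Step size: 6.6 V ÷ 2^14 = 402.83 µV.
(-2.3277 − (−3.3))/0.000402832 = 2413.6611; ⌊·⌋ gives code 2413.
Reconstructed: -2.3279663 V.
Difference: 0.000266309 V → 0.266 mV.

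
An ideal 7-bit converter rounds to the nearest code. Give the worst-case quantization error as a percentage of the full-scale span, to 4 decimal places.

0.3906 %

Rounding → worst-case error = ½ LSB = V_FS/2^8, so 100/256 = 0.390625 % of full scale.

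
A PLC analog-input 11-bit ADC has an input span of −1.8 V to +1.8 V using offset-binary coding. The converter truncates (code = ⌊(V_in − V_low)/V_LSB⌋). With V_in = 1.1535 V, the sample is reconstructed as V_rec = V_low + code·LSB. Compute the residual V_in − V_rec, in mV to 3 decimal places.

0.375 mV

Step size: 3.6 V ÷ 2^11 = 1.758 mV.
Scaled input = 1680.2133 LSBs, so code = 1680.
Code 1680 maps back to (−1.8) + 1680×0.00175781 V = 1.153125 V.
V_in − V_rec = 0.000375 V = 0.375 mV.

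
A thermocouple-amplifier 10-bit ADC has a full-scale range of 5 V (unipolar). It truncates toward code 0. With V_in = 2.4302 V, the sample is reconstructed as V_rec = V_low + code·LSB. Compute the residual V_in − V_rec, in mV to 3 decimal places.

Step size: 5 V ÷ 2^10 = 4.883 mV.
Scaled input = 497.7050 LSBs, so code = 497.
Reconstructed: 2.4267578 V.
Difference: 0.00344219 V → 3.442 mV.

3.442 mV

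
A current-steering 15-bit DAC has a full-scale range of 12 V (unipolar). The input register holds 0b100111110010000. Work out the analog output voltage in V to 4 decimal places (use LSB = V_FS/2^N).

LSB = 12 V / 2^15 = 366.21 µV.
Code 0b100111110010000 = 20368 decimal.
V_out = 0 + 20368 × 0.000366211 V = 7.45898 V.

7.4590 V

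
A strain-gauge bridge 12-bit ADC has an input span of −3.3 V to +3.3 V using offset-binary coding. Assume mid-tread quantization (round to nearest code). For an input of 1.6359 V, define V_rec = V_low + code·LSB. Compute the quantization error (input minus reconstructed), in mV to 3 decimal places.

LSB = 6.6/2^12 = 1.611 mV.
(V_in − V_low)/LSB = (1.6359 − (−3.3))/0.00161133 = 3063.2495 → code 3063 (round).
Reconstructed: 1.635498 V.
V_in − V_rec = 0.000401953 V = 0.402 mV.

0.402 mV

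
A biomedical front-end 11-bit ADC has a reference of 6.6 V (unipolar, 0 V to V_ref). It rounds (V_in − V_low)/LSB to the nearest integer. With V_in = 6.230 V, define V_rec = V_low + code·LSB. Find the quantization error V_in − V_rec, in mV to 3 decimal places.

One LSB is 6.6 V / 2048 = 3.223 mV.
(V_in − V_low)/LSB = (6.230 − 0)/0.00322266 = 1933.1879 → code 1933 (round).
Reconstructed: 6.2293945 V.
Difference: 0.000605469 V → 0.605 mV.

0.605 mV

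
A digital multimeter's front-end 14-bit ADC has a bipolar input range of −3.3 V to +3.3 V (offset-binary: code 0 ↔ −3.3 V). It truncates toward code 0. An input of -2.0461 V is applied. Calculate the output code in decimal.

Full-scale span = 6.6 V; LSB = 6.6/2^14 = 402.83 µV.
Input sits at 3112.712 steps above V_low.
So the output code is 3112.

code 3112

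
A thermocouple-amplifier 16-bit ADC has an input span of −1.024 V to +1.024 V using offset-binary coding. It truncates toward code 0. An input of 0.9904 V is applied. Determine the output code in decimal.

With 65536 levels over 2.048 V, one step is 31.25 µV.
Input sits at 64460.800 steps above V_low.
So the output code is 64460.

code 64460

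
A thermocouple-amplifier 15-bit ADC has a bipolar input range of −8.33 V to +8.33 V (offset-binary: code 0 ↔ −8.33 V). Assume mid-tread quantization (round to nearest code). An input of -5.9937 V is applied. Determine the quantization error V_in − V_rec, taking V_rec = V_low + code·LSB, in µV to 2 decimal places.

One LSB is 16.66 V / 32768 = 0.508 mV.
(V_in − V_low)/LSB = (-5.9937 − (−8.33))/0.000508423 = 4595.1908 → code 4595 (round).
V_rec = (−8.33) + 4595·0.000508423 = -5.993797 V.
Error = -5.9937 − (−5.993797) = 9.69971e-05 V = 97.00 µV.

97.00 µV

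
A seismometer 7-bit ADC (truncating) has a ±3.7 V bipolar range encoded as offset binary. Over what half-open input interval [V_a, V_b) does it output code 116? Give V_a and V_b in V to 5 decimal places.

[3.00625 V, 3.06406 V)

LSB = 7.4/2^7 = 57.812 mV.
V_a = V_low + 116·LSB = 3.00625 V; V_b = V_low + 117·LSB = 3.06406 V.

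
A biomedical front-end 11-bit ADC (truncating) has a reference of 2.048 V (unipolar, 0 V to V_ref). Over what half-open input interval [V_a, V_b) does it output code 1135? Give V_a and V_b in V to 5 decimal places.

[1.13500 V, 1.13600 V)

LSB = 2.048/2^11 = 1.000 mV.
V_a = V_low + 1135·LSB = 1.135 V; V_b = V_low + 1136·LSB = 1.136 V.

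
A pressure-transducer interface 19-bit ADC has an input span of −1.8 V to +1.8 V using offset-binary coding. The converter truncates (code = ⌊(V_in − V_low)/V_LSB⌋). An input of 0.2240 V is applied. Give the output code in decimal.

With 524288 levels over 3.6 V, one step is 6.87 µV.
Input sits at 294766.364 steps above V_low.
⌊·⌋(294766.364) = 294766.

code 294766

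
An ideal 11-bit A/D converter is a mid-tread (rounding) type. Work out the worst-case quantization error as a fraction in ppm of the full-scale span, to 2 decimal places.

244.14 ppm

Rounding → worst-case error = ½ LSB = V_FS/2^12, so 1e+06/4096 = 244.141 ppm of full scale.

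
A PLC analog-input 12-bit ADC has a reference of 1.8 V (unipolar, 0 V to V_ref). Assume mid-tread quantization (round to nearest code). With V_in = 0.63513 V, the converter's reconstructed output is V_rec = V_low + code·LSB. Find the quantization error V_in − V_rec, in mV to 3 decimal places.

0.120 mV

Step size: 1.8 V ÷ 2^12 = 439.45 µV.
(0.63513 − 0)/0.000439453 = 1445.2736; round gives code 1445.
V_rec = 0 + 1445·0.000439453 = 0.63500977 V.
Error = 0.63513 − 0.63500977 = 0.000120234 V = 0.120 mV.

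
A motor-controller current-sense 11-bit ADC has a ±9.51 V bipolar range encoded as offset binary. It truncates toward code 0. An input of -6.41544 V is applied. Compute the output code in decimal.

code 333

With 2048 levels over 19.02 V, one step is 9.287 mV.
Input sits at 333.210 steps above V_low.
So the output code is 333.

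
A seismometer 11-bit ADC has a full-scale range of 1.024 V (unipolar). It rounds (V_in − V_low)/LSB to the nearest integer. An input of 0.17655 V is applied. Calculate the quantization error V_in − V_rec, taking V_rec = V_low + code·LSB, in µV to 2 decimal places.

LSB = 1.024/2^11 = 0.500 mV.
(0.17655 − 0)/0.0005 = 353.1000; round gives code 353.
V_rec = 0 + 353·0.0005 = 0.1765 V.
Difference: 5e-05 V → 50.00 µV.

50.00 µV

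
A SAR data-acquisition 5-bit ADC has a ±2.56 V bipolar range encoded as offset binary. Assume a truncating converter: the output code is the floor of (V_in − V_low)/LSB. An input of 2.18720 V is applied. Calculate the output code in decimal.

code 29

Full-scale span = 5.12 V; LSB = 5.12/2^5 = 160.000 mV.
(2.18720 − (−2.56)) / 0.16 = 29.670 LSBs.
So the output code is 29.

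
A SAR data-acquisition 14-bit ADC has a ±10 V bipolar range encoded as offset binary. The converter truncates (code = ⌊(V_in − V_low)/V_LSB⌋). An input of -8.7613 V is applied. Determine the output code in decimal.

code 1014

With 16384 levels over 20 V, one step is 1.221 mV.
Input sits at 1014.743 steps above V_low.
So the output code is 1014.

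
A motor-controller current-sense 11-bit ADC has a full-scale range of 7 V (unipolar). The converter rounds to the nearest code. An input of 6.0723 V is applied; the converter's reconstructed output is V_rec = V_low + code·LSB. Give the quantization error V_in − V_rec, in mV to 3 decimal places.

Step size: 7 V ÷ 2^11 = 3.418 mV.
(V_in − V_low)/LSB = (6.0723 − 0)/0.00341797 = 1776.5815 → code 1777 (round).
Reconstructed: 6.0737305 V.
Error = 6.0723 − 6.0737305 = -0.00143047 V = -1.430 mV.

-1.430 mV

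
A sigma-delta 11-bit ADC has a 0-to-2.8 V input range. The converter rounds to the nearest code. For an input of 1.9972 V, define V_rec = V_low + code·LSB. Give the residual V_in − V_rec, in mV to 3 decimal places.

-0.261 mV

LSB = 2.8/2^11 = 1.367 mV.
Scaled input = 1460.8091 LSBs, so code = 1461.
Code 1461 maps back to 0 + 1461×0.00136719 V = 1.9974609 V.
V_in − V_rec = -0.000260937 V = -0.261 mV.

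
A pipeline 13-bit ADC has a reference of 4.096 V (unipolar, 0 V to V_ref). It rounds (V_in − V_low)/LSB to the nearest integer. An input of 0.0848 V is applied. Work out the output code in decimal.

code 170

Full-scale span = 4.096 V; LSB = 4.096/2^13 = 0.500 mV.
Input sits at 169.600 steps above V_low.
round(169.600) = 170.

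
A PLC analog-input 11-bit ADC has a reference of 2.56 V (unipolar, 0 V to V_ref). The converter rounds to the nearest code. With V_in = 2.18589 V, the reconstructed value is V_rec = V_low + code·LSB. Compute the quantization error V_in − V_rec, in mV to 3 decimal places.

LSB = 2.56/2^11 = 1.250 mV.
(V_in − V_low)/LSB = (2.18589 − 0)/0.00125 = 1748.7120 → code 1749 (round).
V_rec = 0 + 1749·0.00125 = 2.18625 V.
Error = 2.18589 − 2.18625 = -0.00036 V = -0.360 mV.

-0.360 mV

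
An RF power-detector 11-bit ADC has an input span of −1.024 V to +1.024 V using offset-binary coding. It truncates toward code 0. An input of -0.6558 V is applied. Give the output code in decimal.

With 2048 levels over 2.048 V, one step is 1.000 mV.
Input sits at 368.200 steps above V_low.
So the output code is 368.

code 368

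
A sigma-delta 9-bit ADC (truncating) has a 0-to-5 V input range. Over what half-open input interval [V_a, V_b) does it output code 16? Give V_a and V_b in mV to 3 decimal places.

LSB = 5/2^9 = 9.766 mV.
V_a = V_low + 16·LSB = 0.15625 V; V_b = V_low + 17·LSB = 0.166016 V.

[156.250 mV, 166.016 mV)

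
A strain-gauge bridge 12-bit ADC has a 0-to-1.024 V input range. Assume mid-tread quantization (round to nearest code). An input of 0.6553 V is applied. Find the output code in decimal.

code 2621

LSB = 1.024 V / 4096 = 250.00 µV.
(V_in − V_low)/LSB = (0.6553 − 0) / 0.00025 = 2621.200.
So the output code is 2621.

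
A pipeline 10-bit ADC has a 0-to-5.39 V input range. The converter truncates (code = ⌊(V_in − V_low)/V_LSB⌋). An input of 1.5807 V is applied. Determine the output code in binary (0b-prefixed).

code 0b100101100 (decimal 300)

Full-scale span = 5.39 V; LSB = 5.39/2^10 = 5.264 mV.
Input sits at 300.304 steps above V_low.
⌊·⌋(300.304) = 300.
In binary (0b-prefixed): 0b100101100.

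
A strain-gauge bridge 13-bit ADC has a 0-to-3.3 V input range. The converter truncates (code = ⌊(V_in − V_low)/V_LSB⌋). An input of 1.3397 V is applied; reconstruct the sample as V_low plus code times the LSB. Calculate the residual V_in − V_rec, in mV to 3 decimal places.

One LSB is 3.3 V / 8192 = 402.83 µV.
(1.3397 − 0)/0.000402832 = 3325.7038; ⌊·⌋ gives code 3325.
Reconstructed: 1.3394165 V.
Error = 1.3397 − 1.3394165 = 0.000283496 V = 0.283 mV.

0.283 mV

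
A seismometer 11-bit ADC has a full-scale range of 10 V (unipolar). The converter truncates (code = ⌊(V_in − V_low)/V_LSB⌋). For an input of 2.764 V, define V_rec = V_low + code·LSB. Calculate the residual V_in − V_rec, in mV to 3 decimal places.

One LSB is 10 V / 2048 = 4.883 mV.
(V_in − V_low)/LSB = (2.764 − 0)/0.00488281 = 566.0672 → code 566 (floor).
V_rec = 0 + 566·0.00488281 = 2.7636719 V.
V_in − V_rec = 0.000328125 V = 0.328 mV.

0.328 mV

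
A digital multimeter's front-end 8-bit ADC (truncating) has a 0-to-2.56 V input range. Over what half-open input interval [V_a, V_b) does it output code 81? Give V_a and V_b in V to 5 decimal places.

[0.81000 V, 0.82000 V)

LSB = 2.56/2^8 = 10.000 mV.
V_a = V_low + 81·LSB = 0.81 V; V_b = V_low + 82·LSB = 0.82 V.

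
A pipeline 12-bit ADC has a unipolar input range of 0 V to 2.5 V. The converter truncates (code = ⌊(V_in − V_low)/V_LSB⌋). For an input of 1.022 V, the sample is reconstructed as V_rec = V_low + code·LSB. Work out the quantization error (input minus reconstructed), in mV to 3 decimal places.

One LSB is 2.5 V / 4096 = 0.610 mV.
(V_in − V_low)/LSB = (1.022 − 0)/0.000610352 = 1674.4448 → code 1674 (floor).
Reconstructed: 1.0217285 V.
Error = 1.022 − 1.0217285 = 0.000271484 V = 0.271 mV.

0.271 mV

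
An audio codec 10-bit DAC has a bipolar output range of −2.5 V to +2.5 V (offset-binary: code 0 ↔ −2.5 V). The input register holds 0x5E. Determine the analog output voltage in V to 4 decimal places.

-2.0410 V

LSB = 5 V / 2^10 = 4.883 mV.
Code 0x5E = 94 decimal.
V_out = (−2.5) + 94 × 0.00488281 V = -2.04102 V.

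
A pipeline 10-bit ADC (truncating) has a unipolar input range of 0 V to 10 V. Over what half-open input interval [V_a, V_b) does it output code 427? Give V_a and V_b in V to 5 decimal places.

LSB = 10/2^10 = 9.766 mV.
V_a = V_low + 427·LSB = 4.16992 V; V_b = V_low + 428·LSB = 4.17969 V.

[4.16992 V, 4.17969 V)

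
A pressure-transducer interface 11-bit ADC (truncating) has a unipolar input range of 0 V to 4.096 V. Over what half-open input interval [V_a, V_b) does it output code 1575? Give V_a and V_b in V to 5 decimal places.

LSB = 4.096/2^11 = 2.000 mV.
V_a = V_low + 1575·LSB = 3.15 V; V_b = V_low + 1576·LSB = 3.152 V.

[3.15000 V, 3.15200 V)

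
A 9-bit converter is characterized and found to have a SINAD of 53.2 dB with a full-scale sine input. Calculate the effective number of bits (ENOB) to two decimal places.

8.54 bits

ENOB = (SINAD − 1.76) / 6.02 = (53.2 − 1.76)/6.02 = 8.545.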